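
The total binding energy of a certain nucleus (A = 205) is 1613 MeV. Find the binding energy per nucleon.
B.E./A = 1613/205 = 7.868 MeV/nucleon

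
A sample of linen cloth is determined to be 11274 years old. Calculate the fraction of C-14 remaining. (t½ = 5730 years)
N/N₀ = (1/2)^(t/t½) = 0.2557 = 25.6%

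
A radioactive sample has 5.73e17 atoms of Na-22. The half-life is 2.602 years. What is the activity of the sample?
A = λN = 1.526e17 decays/year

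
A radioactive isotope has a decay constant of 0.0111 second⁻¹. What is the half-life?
t½ = ln(2)/λ = 62.45 seconds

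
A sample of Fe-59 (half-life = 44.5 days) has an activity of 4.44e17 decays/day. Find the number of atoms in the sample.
N = A/λ = 2.85e19 atoms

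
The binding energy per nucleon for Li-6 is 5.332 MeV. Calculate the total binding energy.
B.E. = 5.332 × 6 = 31.99 MeV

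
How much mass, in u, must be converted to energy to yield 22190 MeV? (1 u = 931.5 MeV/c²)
m = E/c² = 23.82 u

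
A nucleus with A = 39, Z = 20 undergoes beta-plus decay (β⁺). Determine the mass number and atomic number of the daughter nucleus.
Daughter: A = 39, Z = 19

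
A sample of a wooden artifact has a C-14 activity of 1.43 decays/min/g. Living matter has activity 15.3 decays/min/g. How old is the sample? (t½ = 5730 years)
Age = t½ × log₂(A₀/A) = 19590 years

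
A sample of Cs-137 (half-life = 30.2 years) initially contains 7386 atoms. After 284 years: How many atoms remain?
N = N₀(1/2)^(t/t½) = 10.9 atoms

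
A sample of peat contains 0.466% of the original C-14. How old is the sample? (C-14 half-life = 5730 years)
Age = t½ × log₂(1/ratio) = 44380 years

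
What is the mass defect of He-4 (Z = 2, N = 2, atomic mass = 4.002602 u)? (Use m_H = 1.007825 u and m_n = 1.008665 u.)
Δm = Z·m_H + N·m_n − M = 0.03038 u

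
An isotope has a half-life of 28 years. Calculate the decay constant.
λ = ln(2)/t½ = 0.02476 year⁻¹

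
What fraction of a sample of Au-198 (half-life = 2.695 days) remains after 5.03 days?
N/N₀ = (1/2)^(t/t½) = 0.2743 = 27.4%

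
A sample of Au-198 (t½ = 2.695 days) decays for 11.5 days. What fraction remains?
N/N₀ = (1/2)^(t/t½) = 0.05193 = 5.19%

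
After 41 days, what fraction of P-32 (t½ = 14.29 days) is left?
N/N₀ = (1/2)^(t/t½) = 0.1369 = 13.7%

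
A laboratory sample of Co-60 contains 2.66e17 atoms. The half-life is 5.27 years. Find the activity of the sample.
A = λN = 3.499e16 decays/year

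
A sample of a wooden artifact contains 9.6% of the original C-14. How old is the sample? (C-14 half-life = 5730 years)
Age = t½ × log₂(1/ratio) = 19370 years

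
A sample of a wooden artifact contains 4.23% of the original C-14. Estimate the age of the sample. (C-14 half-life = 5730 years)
Age = t½ × log₂(1/ratio) = 26150 years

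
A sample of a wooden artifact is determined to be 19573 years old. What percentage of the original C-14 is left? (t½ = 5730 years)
N/N₀ = (1/2)^(t/t½) = 0.0937 = 9.37%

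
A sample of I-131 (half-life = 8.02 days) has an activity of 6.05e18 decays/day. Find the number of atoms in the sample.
N = A/λ = 7e19 atoms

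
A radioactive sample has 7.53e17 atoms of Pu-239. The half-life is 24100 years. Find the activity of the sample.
A = λN = 2.166e13 decays/year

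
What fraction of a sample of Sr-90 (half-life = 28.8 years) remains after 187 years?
N/N₀ = (1/2)^(t/t½) = 0.0111 = 1.11%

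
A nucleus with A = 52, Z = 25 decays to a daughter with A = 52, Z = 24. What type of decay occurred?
ΔA = 0, ΔZ = -1 ⇒ beta-plus decay (β⁺) or electron capture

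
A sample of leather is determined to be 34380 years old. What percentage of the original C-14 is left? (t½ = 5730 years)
N/N₀ = (1/2)^(t/t½) = 0.01562 = 1.56%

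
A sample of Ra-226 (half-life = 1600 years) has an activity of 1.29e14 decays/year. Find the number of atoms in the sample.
N = A/λ = 2.978e17 atoms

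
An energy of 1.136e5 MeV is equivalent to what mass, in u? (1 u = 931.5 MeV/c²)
m = E/c² = 122 u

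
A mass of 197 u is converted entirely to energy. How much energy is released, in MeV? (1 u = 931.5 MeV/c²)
E = mc² = 1.835e5 MeV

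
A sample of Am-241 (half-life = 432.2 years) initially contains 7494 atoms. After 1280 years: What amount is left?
N = N₀(1/2)^(t/t½) = 962 atoms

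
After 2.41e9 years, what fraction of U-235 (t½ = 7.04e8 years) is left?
N/N₀ = (1/2)^(t/t½) = 0.09321 = 9.32%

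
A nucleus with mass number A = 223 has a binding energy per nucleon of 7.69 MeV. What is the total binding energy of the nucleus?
B.E. = 7.69 × 223 = 1715 MeV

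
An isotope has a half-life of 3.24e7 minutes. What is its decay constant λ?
λ = ln(2)/t½ = 2.139e-8 minute⁻¹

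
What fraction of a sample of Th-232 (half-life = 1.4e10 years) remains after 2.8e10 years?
N/N₀ = (1/2)^(t/t½) = 0.25 = 25%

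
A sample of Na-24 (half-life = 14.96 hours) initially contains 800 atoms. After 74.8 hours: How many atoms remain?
N = N₀(1/2)^(t/t½) = 25 atoms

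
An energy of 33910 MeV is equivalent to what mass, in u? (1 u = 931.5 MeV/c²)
m = E/c² = 36.4 u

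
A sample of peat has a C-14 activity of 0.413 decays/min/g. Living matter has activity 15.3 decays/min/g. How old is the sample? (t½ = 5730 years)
Age = t½ × log₂(A₀/A) = 29860 years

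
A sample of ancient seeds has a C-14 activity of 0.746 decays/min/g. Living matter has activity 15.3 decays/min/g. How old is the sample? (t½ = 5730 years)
Age = t½ × log₂(A₀/A) = 24970 years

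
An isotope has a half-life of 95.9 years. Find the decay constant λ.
λ = ln(2)/t½ = 0.007228 year⁻¹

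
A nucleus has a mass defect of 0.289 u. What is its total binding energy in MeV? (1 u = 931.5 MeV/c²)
B.E. = Δm × 931.5 = 269.2 MeV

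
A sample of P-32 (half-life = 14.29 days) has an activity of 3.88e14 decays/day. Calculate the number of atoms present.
N = A/λ = 7.999e15 atoms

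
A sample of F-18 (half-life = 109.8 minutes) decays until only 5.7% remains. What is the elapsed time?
t = t½ × log₂(N₀/N) = 453.8 minutes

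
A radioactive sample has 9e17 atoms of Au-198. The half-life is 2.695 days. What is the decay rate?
A = λN = 2.315e17 decays/day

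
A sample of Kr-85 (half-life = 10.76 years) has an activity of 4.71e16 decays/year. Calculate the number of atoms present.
N = A/λ = 7.312e17 atoms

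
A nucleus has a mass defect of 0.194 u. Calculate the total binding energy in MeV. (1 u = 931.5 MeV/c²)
B.E. = Δm × 931.5 = 180.7 MeV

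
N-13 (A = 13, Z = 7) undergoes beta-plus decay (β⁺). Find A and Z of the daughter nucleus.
Daughter: A = 13, Z = 6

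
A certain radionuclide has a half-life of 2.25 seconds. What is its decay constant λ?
λ = ln(2)/t½ = 0.3081 second⁻¹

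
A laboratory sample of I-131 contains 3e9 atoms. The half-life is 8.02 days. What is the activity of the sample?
A = λN = 2.593e8 decays/day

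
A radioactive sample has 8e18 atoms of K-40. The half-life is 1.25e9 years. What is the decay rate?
A = λN = 4.436e9 decays/year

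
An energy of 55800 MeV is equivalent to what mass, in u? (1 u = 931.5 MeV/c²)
m = E/c² = 59.9 u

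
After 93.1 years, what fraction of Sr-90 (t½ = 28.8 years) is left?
N/N₀ = (1/2)^(t/t½) = 0.1064 = 10.6%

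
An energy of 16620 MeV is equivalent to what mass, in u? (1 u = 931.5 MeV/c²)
m = E/c² = 17.84 u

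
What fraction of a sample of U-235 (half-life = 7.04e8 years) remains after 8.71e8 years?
N/N₀ = (1/2)^(t/t½) = 0.4242 = 42.4%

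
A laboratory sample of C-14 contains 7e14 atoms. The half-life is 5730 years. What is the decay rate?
A = λN = 8.468e10 decays/year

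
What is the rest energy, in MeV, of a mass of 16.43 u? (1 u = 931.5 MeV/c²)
E = mc² = 15300 MeV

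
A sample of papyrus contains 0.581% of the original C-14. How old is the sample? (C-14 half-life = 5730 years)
Age = t½ × log₂(1/ratio) = 42560 years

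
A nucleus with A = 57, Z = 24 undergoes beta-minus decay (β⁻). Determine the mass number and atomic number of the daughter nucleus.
Daughter: A = 57, Z = 25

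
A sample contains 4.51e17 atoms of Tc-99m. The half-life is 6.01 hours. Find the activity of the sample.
A = λN = 5.201e16 decays/hour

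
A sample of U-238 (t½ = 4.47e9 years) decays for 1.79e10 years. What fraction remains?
N/N₀ = (1/2)^(t/t½) = 0.06231 = 6.23%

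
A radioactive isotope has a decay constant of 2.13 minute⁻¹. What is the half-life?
t½ = ln(2)/λ = 0.3254 minutes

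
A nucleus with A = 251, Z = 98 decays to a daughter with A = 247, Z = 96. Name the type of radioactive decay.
ΔA = -4, ΔZ = -2 ⇒ alpha decay (α)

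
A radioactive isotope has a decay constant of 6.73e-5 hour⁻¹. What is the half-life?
t½ = ln(2)/λ = 10300 hours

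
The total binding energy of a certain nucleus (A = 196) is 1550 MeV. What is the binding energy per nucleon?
B.E./A = 1550/196 = 7.908 MeV/nucleon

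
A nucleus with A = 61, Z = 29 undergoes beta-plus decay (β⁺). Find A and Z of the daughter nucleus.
Daughter: A = 61, Z = 28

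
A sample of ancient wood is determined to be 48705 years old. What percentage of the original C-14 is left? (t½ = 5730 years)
N/N₀ = (1/2)^(t/t½) = 0.002762 = 0.276%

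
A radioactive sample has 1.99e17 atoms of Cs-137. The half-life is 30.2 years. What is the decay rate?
A = λN = 4.567e15 decays/year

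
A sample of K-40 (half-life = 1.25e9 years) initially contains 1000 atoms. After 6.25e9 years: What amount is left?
N = N₀(1/2)^(t/t½) = 31.25 atoms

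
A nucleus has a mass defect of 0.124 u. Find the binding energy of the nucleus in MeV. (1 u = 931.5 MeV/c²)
B.E. = Δm × 931.5 = 115.5 MeV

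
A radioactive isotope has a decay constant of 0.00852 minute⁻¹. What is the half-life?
t½ = ln(2)/λ = 81.36 minutes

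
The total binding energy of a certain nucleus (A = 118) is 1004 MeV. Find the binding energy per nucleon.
B.E./A = 1004/118 = 8.508 MeV/nucleon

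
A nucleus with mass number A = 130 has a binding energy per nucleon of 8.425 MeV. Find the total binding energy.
B.E. = 8.425 × 130 = 1095 MeV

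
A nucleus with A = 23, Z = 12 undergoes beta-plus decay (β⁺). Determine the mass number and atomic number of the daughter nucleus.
Daughter: A = 23, Z = 11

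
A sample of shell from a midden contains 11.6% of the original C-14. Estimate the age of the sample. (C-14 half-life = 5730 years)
Age = t½ × log₂(1/ratio) = 17810 years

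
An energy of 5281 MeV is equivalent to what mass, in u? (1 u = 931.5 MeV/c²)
m = E/c² = 5.669 u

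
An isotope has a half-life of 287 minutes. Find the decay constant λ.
λ = ln(2)/t½ = 0.002415 minute⁻¹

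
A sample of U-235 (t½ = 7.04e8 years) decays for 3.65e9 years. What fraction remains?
N/N₀ = (1/2)^(t/t½) = 0.0275 = 2.75%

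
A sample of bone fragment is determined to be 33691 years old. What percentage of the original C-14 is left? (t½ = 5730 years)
N/N₀ = (1/2)^(t/t½) = 0.01698 = 1.7%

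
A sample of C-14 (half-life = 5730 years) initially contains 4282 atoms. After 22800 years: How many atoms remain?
N = N₀(1/2)^(t/t½) = 271.5 atoms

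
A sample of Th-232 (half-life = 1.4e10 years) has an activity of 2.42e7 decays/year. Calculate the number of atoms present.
N = A/λ = 4.888e17 atoms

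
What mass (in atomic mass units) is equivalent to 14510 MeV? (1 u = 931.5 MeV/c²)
m = E/c² = 15.58 u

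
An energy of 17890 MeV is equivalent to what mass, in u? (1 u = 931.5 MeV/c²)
m = E/c² = 19.21 u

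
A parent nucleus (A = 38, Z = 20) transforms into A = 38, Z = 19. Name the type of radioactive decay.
ΔA = 0, ΔZ = -1 ⇒ beta-plus decay (β⁺) or electron capture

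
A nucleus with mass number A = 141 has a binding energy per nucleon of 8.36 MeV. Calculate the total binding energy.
B.E. = 8.36 × 141 = 1179 MeV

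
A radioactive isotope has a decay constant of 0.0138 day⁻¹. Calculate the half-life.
t½ = ln(2)/λ = 50.23 days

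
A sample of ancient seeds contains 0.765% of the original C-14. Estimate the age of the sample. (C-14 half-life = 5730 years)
Age = t½ × log₂(1/ratio) = 40280 years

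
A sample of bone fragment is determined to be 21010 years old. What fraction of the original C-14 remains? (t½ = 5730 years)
N/N₀ = (1/2)^(t/t½) = 0.07875 = 7.87%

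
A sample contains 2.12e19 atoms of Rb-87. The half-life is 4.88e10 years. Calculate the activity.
A = λN = 3.011e8 decays/year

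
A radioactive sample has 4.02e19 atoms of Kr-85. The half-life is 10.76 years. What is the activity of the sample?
A = λN = 2.59e18 decays/year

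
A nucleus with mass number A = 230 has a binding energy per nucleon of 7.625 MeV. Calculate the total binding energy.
B.E. = 7.625 × 230 = 1754 MeV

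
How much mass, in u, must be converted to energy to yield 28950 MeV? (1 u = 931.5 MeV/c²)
m = E/c² = 31.08 u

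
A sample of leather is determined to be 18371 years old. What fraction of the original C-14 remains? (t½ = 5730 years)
N/N₀ = (1/2)^(t/t½) = 0.1084 = 10.8%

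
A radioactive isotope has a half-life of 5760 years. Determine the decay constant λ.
λ = ln(2)/t½ = 1.203e-4 year⁻¹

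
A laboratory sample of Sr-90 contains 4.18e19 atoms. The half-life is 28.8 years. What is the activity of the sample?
A = λN = 1.006e18 decays/year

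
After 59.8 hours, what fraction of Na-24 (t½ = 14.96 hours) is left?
N/N₀ = (1/2)^(t/t½) = 0.06262 = 6.26%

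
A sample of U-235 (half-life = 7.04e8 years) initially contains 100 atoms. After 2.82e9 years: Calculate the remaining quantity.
N = N₀(1/2)^(t/t½) = 6.225 atoms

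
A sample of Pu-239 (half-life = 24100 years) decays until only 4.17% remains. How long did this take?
t = t½ × log₂(N₀/N) = 1.105e5 years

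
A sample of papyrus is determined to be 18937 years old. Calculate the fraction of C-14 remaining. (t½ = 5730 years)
N/N₀ = (1/2)^(t/t½) = 0.1012 = 10.1%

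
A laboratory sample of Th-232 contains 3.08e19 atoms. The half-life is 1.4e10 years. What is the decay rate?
A = λN = 1.525e9 decays/year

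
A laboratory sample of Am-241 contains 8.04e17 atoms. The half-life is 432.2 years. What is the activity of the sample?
A = λN = 1.289e15 decays/year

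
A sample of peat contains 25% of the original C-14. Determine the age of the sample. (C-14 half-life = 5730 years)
Age = t½ × log₂(1/ratio) = 11460 years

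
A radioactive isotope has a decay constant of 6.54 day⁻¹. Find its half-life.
t½ = ln(2)/λ = 0.106 days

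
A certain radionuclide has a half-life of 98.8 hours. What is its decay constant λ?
λ = ln(2)/t½ = 0.007016 hour⁻¹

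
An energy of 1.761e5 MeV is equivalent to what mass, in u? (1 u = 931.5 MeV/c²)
m = E/c² = 189 u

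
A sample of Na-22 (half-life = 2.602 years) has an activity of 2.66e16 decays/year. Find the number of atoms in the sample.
N = A/λ = 9.985e16 atoms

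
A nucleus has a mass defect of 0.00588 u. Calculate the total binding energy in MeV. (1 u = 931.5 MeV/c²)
B.E. = Δm × 931.5 = 5.477 MeV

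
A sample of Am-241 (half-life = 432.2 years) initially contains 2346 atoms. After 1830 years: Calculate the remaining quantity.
N = N₀(1/2)^(t/t½) = 124.7 atoms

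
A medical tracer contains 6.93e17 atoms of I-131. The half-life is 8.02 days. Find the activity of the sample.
A = λN = 5.989e16 decays/day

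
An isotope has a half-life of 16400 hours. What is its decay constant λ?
λ = ln(2)/t½ = 4.227e-5 hour⁻¹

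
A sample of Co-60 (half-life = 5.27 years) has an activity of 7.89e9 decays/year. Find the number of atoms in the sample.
N = A/λ = 5.999e10 atoms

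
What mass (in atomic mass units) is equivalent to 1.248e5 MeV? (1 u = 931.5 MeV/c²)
m = E/c² = 134 u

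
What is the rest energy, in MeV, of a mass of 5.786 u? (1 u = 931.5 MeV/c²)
E = mc² = 5390 MeV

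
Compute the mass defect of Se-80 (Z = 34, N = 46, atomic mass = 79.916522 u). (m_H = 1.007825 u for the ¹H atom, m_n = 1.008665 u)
Δm = Z·m_H + N·m_n − M = 0.7481 u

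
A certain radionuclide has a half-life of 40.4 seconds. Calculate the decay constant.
λ = ln(2)/t½ = 0.01716 second⁻¹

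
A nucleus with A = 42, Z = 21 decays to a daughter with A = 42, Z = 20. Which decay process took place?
ΔA = 0, ΔZ = -1 ⇒ beta-plus decay (β⁺) or electron capture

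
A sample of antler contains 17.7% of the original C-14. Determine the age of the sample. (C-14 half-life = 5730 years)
Age = t½ × log₂(1/ratio) = 14310 years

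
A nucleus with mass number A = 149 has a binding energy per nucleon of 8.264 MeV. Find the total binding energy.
B.E. = 8.264 × 149 = 1231 MeV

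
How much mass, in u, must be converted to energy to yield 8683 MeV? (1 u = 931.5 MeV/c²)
m = E/c² = 9.322 u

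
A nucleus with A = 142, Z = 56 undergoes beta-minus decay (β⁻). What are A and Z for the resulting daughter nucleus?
Daughter: A = 142, Z = 57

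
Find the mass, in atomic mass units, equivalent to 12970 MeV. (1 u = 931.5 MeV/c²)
m = E/c² = 13.92 u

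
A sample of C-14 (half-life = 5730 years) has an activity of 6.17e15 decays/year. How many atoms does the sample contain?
N = A/λ = 5.101e19 atoms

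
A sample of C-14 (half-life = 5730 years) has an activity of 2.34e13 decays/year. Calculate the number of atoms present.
N = A/λ = 1.934e17 atoms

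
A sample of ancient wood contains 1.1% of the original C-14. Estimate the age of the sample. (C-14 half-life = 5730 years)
Age = t½ × log₂(1/ratio) = 37280 years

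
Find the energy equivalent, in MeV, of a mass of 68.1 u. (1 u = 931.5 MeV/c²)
E = mc² = 63440 MeV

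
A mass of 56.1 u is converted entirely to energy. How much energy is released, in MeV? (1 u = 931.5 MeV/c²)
E = mc² = 52260 MeV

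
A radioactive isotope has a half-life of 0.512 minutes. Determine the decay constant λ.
λ = ln(2)/t½ = 1.354 minute⁻¹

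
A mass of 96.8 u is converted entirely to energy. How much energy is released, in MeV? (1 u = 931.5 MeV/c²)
E = mc² = 90170 MeV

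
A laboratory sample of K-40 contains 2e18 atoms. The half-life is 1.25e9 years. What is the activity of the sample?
A = λN = 1.109e9 decays/year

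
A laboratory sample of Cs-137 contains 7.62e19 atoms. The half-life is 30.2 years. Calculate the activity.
A = λN = 1.749e18 decays/year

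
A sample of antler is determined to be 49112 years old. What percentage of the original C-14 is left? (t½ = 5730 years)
N/N₀ = (1/2)^(t/t½) = 0.002629 = 0.263%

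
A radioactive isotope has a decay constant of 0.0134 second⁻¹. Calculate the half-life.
t½ = ln(2)/λ = 51.73 seconds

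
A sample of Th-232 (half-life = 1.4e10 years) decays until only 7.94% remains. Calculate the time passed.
t = t½ × log₂(N₀/N) = 5.117e10 years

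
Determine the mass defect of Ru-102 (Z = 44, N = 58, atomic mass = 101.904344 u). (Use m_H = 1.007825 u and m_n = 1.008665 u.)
Δm = Z·m_H + N·m_n − M = 0.9425 u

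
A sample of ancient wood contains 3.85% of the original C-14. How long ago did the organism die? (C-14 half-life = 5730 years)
Age = t½ × log₂(1/ratio) = 26930 years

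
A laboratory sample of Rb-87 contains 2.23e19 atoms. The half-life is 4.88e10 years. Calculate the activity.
A = λN = 3.167e8 decays/year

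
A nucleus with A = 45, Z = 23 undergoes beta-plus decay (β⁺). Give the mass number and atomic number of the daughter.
Daughter: A = 45, Z = 22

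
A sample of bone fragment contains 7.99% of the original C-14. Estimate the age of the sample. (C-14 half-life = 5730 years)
Age = t½ × log₂(1/ratio) = 20890 years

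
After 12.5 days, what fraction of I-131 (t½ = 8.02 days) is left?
N/N₀ = (1/2)^(t/t½) = 0.3395 = 33.9%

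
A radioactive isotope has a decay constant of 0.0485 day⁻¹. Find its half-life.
t½ = ln(2)/λ = 14.29 days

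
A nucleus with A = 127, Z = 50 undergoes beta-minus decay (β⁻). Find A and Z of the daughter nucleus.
Daughter: A = 127, Z = 51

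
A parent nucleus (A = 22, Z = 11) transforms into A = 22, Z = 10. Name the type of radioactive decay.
ΔA = 0, ΔZ = -1 ⇒ beta-plus decay (β⁺) or electron capture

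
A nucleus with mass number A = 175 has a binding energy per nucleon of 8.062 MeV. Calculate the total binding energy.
B.E. = 8.062 × 175 = 1411 MeV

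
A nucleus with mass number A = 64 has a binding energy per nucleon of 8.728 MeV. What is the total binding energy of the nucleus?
B.E. = 8.728 × 64 = 558.6 MeV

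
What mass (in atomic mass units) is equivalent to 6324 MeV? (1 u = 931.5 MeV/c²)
m = E/c² = 6.789 u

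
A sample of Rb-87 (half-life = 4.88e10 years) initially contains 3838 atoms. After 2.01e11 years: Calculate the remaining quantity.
N = N₀(1/2)^(t/t½) = 220.9 atoms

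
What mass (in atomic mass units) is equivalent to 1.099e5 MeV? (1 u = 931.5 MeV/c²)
m = E/c² = 118 u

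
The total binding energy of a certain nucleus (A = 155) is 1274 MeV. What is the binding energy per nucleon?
B.E./A = 1274/155 = 8.219 MeV/nucleon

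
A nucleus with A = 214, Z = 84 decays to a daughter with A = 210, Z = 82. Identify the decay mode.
ΔA = -4, ΔZ = -2 ⇒ alpha decay (α)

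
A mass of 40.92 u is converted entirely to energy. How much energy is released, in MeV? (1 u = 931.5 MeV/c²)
E = mc² = 38120 MeV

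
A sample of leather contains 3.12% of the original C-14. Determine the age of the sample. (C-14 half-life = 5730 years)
Age = t½ × log₂(1/ratio) = 28660 years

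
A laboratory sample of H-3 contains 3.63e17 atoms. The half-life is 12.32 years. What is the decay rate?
A = λN = 2.042e16 decays/year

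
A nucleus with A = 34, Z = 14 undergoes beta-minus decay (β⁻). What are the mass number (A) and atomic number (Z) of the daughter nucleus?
Daughter: A = 34, Z = 15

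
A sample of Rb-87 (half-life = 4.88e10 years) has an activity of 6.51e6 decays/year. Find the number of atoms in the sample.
N = A/λ = 4.583e17 atoms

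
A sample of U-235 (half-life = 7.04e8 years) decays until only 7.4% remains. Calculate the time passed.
t = t½ × log₂(N₀/N) = 2.644e9 years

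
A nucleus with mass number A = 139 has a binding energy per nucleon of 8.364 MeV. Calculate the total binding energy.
B.E. = 8.364 × 139 = 1163 MeV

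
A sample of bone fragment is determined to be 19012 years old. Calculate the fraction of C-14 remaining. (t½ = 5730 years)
N/N₀ = (1/2)^(t/t½) = 0.1003 = 10%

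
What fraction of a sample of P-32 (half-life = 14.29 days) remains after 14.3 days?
N/N₀ = (1/2)^(t/t½) = 0.4998 = 50%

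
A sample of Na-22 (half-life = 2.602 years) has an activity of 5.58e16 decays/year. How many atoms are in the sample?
N = A/λ = 2.095e17 atoms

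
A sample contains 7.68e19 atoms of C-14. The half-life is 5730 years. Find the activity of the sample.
A = λN = 9.29e15 decays/year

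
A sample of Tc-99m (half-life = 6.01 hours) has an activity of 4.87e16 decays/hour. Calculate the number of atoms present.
N = A/λ = 4.223e17 atoms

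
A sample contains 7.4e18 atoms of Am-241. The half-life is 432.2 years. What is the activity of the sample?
A = λN = 1.187e16 decays/year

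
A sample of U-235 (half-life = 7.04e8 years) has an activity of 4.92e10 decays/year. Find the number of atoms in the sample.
N = A/λ = 4.997e19 atoms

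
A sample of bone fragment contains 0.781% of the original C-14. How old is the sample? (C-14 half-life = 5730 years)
Age = t½ × log₂(1/ratio) = 40110 years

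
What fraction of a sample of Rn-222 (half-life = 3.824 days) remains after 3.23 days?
N/N₀ = (1/2)^(t/t½) = 0.5568 = 55.7%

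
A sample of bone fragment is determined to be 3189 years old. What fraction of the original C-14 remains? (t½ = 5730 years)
N/N₀ = (1/2)^(t/t½) = 0.6799 = 68%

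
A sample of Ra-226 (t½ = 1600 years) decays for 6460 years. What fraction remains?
N/N₀ = (1/2)^(t/t½) = 0.0609 = 6.09%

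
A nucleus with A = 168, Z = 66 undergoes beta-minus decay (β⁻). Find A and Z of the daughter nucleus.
Daughter: A = 168, Z = 67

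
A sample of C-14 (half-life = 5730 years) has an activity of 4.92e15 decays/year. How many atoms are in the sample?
N = A/λ = 4.067e19 atoms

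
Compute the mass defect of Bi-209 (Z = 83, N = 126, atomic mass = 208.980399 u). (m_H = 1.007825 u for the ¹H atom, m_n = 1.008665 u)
Δm = Z·m_H + N·m_n − M = 1.761 u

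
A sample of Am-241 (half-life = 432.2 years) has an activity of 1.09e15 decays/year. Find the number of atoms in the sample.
N = A/λ = 6.797e17 atoms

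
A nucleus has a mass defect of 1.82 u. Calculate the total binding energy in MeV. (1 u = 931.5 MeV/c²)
B.E. = Δm × 931.5 = 1695 MeV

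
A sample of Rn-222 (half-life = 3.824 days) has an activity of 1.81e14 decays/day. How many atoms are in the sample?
N = A/λ = 9.986e14 atoms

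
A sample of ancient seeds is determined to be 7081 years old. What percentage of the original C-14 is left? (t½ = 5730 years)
N/N₀ = (1/2)^(t/t½) = 0.4246 = 42.5%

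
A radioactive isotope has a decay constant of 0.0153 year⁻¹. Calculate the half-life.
t½ = ln(2)/λ = 45.3 years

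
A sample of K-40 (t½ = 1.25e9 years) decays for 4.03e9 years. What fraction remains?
N/N₀ = (1/2)^(t/t½) = 0.107 = 10.7%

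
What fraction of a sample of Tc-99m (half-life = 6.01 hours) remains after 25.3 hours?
N/N₀ = (1/2)^(t/t½) = 0.05405 = 5.4%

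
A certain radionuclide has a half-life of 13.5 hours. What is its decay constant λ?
λ = ln(2)/t½ = 0.05134 hour⁻¹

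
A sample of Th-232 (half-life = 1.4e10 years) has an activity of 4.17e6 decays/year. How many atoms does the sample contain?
N = A/λ = 8.422e16 atoms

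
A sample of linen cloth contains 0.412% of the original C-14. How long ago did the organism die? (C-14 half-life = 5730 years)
Age = t½ × log₂(1/ratio) = 45400 years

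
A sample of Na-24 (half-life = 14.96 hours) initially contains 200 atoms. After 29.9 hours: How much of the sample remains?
N = N₀(1/2)^(t/t½) = 50.05 atoms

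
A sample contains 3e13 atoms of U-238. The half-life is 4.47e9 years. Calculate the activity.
A = λN = 4652 decays/year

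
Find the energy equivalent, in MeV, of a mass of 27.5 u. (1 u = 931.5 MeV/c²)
E = mc² = 25620 MeV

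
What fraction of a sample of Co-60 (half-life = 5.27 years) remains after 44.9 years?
N/N₀ = (1/2)^(t/t½) = 0.002724 = 0.272%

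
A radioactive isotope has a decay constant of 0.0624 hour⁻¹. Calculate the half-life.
t½ = ln(2)/λ = 11.11 hours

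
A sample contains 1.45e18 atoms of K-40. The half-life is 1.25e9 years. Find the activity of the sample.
A = λN = 8.041e8 decays/year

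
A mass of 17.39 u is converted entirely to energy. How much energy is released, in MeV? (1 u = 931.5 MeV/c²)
E = mc² = 16200 MeV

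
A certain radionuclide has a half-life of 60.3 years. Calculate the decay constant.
λ = ln(2)/t½ = 0.01149 year⁻¹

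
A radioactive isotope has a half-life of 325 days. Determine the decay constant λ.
λ = ln(2)/t½ = 0.002133 day⁻¹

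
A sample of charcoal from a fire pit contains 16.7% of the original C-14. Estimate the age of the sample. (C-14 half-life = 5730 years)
Age = t½ × log₂(1/ratio) = 14800 years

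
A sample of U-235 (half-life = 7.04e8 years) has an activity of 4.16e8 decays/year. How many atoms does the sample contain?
N = A/λ = 4.225e17 atoms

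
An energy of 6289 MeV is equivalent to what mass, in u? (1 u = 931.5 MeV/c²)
m = E/c² = 6.751 u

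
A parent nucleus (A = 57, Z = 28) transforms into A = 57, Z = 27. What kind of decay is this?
ΔA = 0, ΔZ = -1 ⇒ beta-plus decay (β⁺) or electron capture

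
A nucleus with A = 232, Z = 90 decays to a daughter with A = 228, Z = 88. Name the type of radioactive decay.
ΔA = -4, ΔZ = -2 ⇒ alpha decay (α)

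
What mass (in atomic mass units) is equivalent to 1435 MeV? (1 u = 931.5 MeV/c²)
m = E/c² = 1.541 u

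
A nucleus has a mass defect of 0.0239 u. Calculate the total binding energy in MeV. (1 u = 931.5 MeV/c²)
B.E. = Δm × 931.5 = 22.26 MeV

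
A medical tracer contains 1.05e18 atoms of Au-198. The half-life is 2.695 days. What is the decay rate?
A = λN = 2.701e17 decays/day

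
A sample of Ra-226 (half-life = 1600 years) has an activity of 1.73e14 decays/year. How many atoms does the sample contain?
N = A/λ = 3.993e17 atoms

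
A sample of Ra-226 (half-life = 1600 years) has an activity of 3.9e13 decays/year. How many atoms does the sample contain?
N = A/λ = 9.002e16 atoms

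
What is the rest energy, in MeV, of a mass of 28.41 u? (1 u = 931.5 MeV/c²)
E = mc² = 26460 MeV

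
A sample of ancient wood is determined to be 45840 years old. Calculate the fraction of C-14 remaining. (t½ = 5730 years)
N/N₀ = (1/2)^(t/t½) = 0.003906 = 0.391%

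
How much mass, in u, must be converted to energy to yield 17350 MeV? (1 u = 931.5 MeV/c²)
m = E/c² = 18.63 u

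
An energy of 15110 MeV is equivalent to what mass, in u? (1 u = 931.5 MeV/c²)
m = E/c² = 16.22 u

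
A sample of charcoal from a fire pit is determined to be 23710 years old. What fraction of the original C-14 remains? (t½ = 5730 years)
N/N₀ = (1/2)^(t/t½) = 0.0568 = 5.68%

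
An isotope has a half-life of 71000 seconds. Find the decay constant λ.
λ = ln(2)/t½ = 9.763e-6 second⁻¹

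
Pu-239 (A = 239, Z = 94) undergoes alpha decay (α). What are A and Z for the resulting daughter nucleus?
Daughter: A = 235, Z = 92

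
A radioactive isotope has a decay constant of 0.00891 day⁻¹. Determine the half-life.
t½ = ln(2)/λ = 77.79 days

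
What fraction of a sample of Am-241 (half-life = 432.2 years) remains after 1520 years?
N/N₀ = (1/2)^(t/t½) = 0.08736 = 8.74%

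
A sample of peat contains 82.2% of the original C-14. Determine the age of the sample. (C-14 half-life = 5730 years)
Age = t½ × log₂(1/ratio) = 1620 years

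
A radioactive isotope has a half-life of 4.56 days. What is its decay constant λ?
λ = ln(2)/t½ = 0.152 day⁻¹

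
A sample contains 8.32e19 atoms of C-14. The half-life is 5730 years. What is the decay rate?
A = λN = 1.006e16 decays/year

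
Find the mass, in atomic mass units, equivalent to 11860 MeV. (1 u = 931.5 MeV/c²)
m = E/c² = 12.73 u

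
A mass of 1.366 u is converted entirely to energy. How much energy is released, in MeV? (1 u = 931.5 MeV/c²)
E = mc² = 1272 MeV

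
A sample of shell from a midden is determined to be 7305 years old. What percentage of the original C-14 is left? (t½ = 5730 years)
N/N₀ = (1/2)^(t/t½) = 0.4133 = 41.3%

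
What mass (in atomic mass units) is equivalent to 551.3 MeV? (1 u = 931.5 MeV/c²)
m = E/c² = 0.5918 u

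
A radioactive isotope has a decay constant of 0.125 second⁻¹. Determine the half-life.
t½ = ln(2)/λ = 5.545 seconds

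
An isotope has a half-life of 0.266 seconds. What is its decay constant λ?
λ = ln(2)/t½ = 2.606 second⁻¹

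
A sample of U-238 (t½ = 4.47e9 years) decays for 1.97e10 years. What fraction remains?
N/N₀ = (1/2)^(t/t½) = 0.04713 = 4.71%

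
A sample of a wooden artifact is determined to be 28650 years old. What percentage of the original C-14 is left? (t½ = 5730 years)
N/N₀ = (1/2)^(t/t½) = 0.03125 = 3.12%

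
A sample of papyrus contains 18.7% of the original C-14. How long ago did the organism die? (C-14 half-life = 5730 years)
Age = t½ × log₂(1/ratio) = 13860 years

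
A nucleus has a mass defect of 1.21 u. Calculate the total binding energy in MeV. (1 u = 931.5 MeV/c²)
B.E. = Δm × 931.5 = 1127 MeV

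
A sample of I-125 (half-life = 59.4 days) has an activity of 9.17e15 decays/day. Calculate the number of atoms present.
N = A/λ = 7.858e17 atoms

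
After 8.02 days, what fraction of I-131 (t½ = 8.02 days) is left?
N/N₀ = (1/2)^(t/t½) = 0.5 = 50%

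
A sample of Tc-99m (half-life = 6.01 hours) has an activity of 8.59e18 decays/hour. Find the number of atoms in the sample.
N = A/λ = 7.448e19 atoms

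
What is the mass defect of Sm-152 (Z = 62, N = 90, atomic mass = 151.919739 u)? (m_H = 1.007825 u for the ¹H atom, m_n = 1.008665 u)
Δm = Z·m_H + N·m_n − M = 1.345 u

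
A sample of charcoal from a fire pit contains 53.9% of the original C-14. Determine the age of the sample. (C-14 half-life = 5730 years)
Age = t½ × log₂(1/ratio) = 5109 years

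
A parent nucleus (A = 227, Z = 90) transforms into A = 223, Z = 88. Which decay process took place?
ΔA = -4, ΔZ = -2 ⇒ alpha decay (α)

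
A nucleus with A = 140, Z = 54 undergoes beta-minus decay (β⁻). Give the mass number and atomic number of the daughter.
Daughter: A = 140, Z = 55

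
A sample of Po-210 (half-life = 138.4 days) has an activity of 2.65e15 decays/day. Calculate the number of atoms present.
N = A/λ = 5.291e17 atoms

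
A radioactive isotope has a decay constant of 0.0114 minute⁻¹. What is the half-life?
t½ = ln(2)/λ = 60.8 minutes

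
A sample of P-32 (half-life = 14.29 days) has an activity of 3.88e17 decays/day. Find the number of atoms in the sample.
N = A/λ = 7.999e18 atoms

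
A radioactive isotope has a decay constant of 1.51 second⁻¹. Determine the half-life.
t½ = ln(2)/λ = 0.459 seconds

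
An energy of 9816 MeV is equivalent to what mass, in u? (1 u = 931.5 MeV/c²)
m = E/c² = 10.54 u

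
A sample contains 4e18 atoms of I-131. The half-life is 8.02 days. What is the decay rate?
A = λN = 3.457e17 decays/day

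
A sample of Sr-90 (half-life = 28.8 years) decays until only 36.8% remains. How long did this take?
t = t½ × log₂(N₀/N) = 41.54 years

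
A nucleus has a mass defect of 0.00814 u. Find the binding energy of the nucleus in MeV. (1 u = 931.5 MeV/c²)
B.E. = Δm × 931.5 = 7.582 MeV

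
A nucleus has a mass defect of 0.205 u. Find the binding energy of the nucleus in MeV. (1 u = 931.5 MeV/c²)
B.E. = Δm × 931.5 = 191 MeV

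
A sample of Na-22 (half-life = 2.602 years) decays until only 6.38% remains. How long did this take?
t = t½ × log₂(N₀/N) = 10.33 years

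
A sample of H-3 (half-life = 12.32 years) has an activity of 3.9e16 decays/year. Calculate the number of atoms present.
N = A/λ = 6.932e17 atoms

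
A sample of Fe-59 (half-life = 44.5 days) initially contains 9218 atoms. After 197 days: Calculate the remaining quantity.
N = N₀(1/2)^(t/t½) = 428.5 atoms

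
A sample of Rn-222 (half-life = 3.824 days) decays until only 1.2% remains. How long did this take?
t = t½ × log₂(N₀/N) = 24.4 days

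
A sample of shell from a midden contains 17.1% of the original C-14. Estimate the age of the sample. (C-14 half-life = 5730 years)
Age = t½ × log₂(1/ratio) = 14600 years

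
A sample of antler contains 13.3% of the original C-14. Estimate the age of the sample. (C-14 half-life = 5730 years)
Age = t½ × log₂(1/ratio) = 16680 years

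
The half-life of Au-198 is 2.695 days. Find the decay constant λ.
λ = ln(2)/t½ = 0.2572 day⁻¹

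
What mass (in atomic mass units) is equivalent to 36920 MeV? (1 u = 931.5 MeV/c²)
m = E/c² = 39.63 u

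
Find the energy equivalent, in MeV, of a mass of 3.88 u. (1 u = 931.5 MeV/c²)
E = mc² = 3614 MeV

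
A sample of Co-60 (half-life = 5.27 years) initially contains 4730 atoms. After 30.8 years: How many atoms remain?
N = N₀(1/2)^(t/t½) = 82.32 atoms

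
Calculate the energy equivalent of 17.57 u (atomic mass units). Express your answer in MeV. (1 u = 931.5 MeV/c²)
E = mc² = 16370 MeV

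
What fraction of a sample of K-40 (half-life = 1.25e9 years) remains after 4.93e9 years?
N/N₀ = (1/2)^(t/t½) = 0.06497 = 6.5%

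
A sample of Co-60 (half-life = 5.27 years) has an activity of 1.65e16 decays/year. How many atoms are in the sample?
N = A/λ = 1.254e17 atoms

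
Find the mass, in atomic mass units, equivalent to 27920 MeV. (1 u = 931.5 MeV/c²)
m = E/c² = 29.97 u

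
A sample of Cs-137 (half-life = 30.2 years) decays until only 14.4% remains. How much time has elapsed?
t = t½ × log₂(N₀/N) = 84.43 years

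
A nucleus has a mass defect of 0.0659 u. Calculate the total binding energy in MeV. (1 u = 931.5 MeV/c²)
B.E. = Δm × 931.5 = 61.39 MeV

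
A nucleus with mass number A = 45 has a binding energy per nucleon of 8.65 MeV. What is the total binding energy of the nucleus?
B.E. = 8.65 × 45 = 389.2 MeV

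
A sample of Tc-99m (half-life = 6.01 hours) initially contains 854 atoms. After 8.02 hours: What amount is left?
N = N₀(1/2)^(t/t½) = 338.6 atoms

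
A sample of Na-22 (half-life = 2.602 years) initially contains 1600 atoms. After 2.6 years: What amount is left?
N = N₀(1/2)^(t/t½) = 800.4 atoms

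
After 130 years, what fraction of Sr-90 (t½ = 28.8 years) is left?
N/N₀ = (1/2)^(t/t½) = 0.04377 = 4.38%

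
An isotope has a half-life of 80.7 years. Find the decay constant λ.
λ = ln(2)/t½ = 0.008589 year⁻¹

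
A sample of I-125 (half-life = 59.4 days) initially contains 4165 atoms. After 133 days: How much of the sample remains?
N = N₀(1/2)^(t/t½) = 882.2 atoms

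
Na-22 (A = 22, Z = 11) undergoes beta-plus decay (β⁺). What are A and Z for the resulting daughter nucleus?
Daughter: A = 22, Z = 10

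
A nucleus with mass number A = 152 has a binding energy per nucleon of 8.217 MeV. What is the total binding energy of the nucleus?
B.E. = 8.217 × 152 = 1249 MeV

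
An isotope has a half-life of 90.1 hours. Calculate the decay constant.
λ = ln(2)/t½ = 0.007693 hour⁻¹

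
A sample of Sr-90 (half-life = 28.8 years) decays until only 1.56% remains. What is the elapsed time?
t = t½ × log₂(N₀/N) = 172.9 years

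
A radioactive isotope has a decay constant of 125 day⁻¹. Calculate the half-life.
t½ = ln(2)/λ = 0.005545 days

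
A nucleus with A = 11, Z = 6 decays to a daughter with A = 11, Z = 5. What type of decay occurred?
ΔA = 0, ΔZ = -1 ⇒ beta-plus decay (β⁺) or electron capture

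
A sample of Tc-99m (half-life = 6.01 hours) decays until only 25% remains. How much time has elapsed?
t = t½ × log₂(N₀/N) = 12.02 hours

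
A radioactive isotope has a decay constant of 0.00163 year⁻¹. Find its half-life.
t½ = ln(2)/λ = 425.2 years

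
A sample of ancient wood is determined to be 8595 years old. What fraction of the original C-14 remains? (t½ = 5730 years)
N/N₀ = (1/2)^(t/t½) = 0.3536 = 35.4%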